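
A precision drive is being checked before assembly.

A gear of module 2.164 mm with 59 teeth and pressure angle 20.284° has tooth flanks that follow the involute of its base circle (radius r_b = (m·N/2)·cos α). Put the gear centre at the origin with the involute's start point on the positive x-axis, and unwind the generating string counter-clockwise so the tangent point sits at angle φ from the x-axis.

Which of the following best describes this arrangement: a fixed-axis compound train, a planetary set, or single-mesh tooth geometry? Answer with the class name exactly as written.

single-mesh tooth geometry

recognized (one wheel, involute flank): single-mesh tooth geometry, m = 2.164, N = 59
classification: single-mesh tooth geometry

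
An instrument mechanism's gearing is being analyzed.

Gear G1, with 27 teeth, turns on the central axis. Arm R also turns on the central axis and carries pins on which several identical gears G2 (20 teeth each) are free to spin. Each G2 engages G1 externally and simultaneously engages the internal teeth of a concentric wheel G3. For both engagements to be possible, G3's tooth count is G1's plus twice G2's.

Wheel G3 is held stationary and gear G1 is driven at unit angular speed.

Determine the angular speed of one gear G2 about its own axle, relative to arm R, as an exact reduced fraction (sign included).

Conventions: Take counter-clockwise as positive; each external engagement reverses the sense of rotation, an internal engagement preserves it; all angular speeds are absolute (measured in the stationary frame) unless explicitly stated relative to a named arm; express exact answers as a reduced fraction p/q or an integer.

topology: planetary set — G1 27T / G2 20T / G3 67T, arm = carrier (Willis)
ring teeth: 27 + 2·20 = 67
27(ω_sun−ω_arm) = −67(ω_ring−ω_arm),  ω_ring = 0, ω_sun = 1
27(1−ω_arm) = −67(0−ω_arm)  ⇒  94·ω_arm = 27  ⇒  ω_arm = 27/94
sun–planet mesh: 27·(1−27/94) = −20·(ω_p−ω_arm)  ⇒  ω_p−ω_arm = -1809/1880
exact speed ratio = -1809/1880

-1809/1880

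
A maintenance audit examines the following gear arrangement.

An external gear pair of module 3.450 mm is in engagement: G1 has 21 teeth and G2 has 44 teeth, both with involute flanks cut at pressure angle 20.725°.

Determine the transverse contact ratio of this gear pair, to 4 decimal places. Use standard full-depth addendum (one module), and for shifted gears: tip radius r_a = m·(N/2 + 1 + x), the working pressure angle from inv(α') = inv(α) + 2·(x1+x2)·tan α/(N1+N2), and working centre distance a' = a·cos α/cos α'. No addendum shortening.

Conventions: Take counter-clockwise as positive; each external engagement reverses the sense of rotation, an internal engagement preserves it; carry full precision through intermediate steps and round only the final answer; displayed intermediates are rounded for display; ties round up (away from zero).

1.6198

class = single-mesh tooth geometry [involute pair 21T × 44T, m = 3.450]
base radii: r_b1 = 33.880870, r_b2 = 70.988489
tip radii: r_a1 = 39.675000, r_a2 = 79.350000
no profile shift: α' = α, a' = a
action lengths: √(r_a1²−r_b1²) = 20.644425, √(r_a2²−r_b2²) = 35.454999
base pitch p_b = π·m·cos α = 10.137133
CR = (20.644425 + 35.454999 − 112.125000·sin 20.72500°)/10.137133 = 1.619817
contact ratio ≈ 1.6198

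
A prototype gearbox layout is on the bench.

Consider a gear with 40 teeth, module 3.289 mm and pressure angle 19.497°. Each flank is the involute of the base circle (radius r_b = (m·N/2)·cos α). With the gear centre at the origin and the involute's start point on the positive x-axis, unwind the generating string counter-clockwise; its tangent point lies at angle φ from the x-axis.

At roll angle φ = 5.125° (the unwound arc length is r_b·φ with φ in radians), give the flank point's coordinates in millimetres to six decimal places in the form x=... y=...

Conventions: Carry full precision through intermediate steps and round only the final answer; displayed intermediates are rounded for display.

x=62.255673 y=0.014781

recognized (one wheel, involute flank): single-mesh tooth geometry, m = 3.289, N = 40
pitch radius r_p = m·N/2 = 3.289·40/2 = 65.780000
base radius r_b = r_p·cos α = 65.780000·cos 19.497° = 62.008107
roll angle φ = 5.125° = 0.08944812 rad
x = r_b·(cos φ + φ·sin φ) = 62.255673
y = r_b·(sin φ − φ·cos φ) = 0.014781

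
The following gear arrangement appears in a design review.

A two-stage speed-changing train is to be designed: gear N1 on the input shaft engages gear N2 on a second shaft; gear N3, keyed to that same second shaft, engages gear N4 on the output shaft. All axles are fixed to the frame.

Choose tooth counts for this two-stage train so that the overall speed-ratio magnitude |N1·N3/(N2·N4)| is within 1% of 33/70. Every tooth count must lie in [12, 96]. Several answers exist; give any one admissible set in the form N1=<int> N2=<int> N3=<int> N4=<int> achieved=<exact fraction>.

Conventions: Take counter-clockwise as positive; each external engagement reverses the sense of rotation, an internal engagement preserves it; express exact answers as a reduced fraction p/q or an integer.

N1=12 N2=14 N3=22 N4=40 achieved=33/70

2-stage fixed-axis compound train for ratio 33/70
target = 33/70 in lowest terms: an exact hit needs N1·N3 = k·33 and N2·N4 = k·70 for one integer k, every count in [12, 96]; additionally prefer no 1:1 stage (N1 ≠ N2, N3 ≠ N4)
k = 1…7: no 1:1-free in-range split of k·33 and k·70 into factor pairs; take k = 8
k = 8: N1·N3 = 264 = 12·22, N2·N4 = 560 = 14·40
achieved = 12·22/(14·40) = 33/70; |achieved − target| = 0 ≤ 33/7000 ✓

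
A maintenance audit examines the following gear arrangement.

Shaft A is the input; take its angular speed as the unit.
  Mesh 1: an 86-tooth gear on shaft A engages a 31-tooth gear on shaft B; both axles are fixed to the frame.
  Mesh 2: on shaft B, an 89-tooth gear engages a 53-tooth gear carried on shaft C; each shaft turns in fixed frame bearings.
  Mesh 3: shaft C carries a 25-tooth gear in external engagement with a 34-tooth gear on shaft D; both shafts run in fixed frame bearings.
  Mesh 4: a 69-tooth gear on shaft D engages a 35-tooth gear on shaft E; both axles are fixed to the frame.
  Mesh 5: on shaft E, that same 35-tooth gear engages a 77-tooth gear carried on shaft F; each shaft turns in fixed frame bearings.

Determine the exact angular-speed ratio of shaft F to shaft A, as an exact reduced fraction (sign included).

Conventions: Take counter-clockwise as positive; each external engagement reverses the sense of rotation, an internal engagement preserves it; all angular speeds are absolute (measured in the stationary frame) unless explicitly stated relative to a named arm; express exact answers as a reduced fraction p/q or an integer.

class = fixed-axis compound train [5 meshes; 5 ratios multiply, 5 sense flips]
mesh 1 [86T→31T]: running ratio 86/31, sense −
mesh 2 [89T→53T]: running ratio 7654/1643, sense +
mesh 3 [25T→34T]: running ratio 95675/27931, sense −
mesh 4 [69T→35T]: running ratio 1320315/195517, sense +
mesh 5 [35T→77T]: running ratio 6601575/2150687, sense −
ω_out/ω_in = -6601575/2150687

-6601575/2150687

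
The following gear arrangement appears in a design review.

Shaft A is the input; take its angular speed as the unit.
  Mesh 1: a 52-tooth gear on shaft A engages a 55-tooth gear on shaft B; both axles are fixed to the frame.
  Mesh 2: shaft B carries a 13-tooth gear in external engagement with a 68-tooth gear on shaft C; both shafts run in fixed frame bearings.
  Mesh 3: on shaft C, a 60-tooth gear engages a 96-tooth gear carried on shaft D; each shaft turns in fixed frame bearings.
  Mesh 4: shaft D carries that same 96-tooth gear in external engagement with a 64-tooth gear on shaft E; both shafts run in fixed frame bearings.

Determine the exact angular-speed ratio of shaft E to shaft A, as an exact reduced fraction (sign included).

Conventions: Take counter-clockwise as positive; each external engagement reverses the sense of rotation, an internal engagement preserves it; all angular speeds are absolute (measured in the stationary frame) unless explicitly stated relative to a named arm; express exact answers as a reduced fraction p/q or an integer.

class = fixed-axis compound train [4 meshes; 4 ratios multiply, 4 sense flips]
mesh 1 [52T→55T]: running ratio 52/55, sense −
mesh 2 [13T→68T]: running ratio 169/935, sense +
mesh 3 [60T→96T]: running ratio 169/1496, sense −
mesh 4 [96T→64T]: running ratio 507/2992, sense +
ω_out/ω_in = 507/2992

507/2992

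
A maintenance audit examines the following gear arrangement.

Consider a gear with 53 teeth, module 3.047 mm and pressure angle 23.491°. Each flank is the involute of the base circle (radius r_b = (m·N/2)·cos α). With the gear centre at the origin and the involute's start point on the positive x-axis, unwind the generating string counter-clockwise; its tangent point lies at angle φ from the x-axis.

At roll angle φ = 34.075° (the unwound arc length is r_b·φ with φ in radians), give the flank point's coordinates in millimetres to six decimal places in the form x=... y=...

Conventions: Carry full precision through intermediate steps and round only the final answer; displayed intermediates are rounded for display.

single-mesh involute tooth geometry (53T wheel at module 3.047)
pitch radius r_p = m·N/2 = 3.047·53/2 = 80.745500
base radius r_b = r_p·cos α = 80.745500·cos 23.491° = 74.053531
roll angle φ = 34.075° = 0.59472094 rad
x = r_b·(cos φ + φ·sin φ) = 86.014192
y = r_b·(sin φ − φ·cos φ) = 5.011008

x=86.014192 y=5.011008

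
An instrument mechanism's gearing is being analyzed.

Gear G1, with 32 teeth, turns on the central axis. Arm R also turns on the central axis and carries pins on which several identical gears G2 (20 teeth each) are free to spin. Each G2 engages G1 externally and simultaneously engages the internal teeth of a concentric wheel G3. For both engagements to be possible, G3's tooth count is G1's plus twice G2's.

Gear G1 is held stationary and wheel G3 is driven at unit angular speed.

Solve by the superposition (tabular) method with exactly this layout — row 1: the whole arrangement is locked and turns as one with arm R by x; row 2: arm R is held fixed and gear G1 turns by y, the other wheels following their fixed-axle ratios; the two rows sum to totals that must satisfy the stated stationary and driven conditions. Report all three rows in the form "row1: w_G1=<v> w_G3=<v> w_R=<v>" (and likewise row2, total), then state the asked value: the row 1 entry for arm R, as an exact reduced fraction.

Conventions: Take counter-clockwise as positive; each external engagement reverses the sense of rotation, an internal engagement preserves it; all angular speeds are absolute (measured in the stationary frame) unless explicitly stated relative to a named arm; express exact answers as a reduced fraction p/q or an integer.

row1: w_G1=9/13 w_G3=9/13 w_R=9/13
row2: w_G1=-9/13 w_G3=4/13 w_R=0
total: w_G1=0 w_G3=1 w_R=9/13
asked value: 9/13

recognized (axles ride arm R): planetary set, 32/20/72 teeth
row 1 (train locked, turned with arm): all members turn x
row 2 — arm fixed, fixed-axis ratios: sun y, ring −(32/72)·y, arm 0
boundary: total ω_sun = x + y = 0 and total ω_ring = x − (32/72)·y = 1  ⇒  y = -9/13, x = 9/13
row 2 ring = −(32/72)·(-9/13) = 4/13
totals (row 1 + row 2): sun 9/13 + (-9/13) = 0, ring 9/13 + 4/13 = 1, arm 9/13 + 0 = 9/13
asked cell (row1, arm) = 9/13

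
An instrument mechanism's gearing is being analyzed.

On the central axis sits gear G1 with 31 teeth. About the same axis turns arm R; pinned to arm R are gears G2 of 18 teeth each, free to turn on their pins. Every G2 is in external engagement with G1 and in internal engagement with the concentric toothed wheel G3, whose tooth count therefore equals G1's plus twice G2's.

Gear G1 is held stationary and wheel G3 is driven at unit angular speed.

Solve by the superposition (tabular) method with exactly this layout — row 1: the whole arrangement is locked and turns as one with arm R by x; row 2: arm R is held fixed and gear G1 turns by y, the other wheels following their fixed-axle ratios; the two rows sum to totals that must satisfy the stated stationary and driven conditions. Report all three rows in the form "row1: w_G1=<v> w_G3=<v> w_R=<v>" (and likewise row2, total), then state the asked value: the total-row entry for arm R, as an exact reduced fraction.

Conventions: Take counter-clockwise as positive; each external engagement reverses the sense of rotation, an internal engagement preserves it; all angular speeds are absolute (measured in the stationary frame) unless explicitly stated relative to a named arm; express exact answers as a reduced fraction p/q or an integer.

class = planetary set [G3 = 31+2·18 = 67; Willis about the carrier]
superposition row 1 [locked train]: every member turns x
row 2 — arm fixed, fixed-axis ratios: sun y, ring −(31/67)·y, arm 0
boundary: total ω_sun = x + y = 0 and total ω_ring = x − (31/67)·y = 1  ⇒  y = -67/98, x = 67/98
row 2 ring = −(31/67)·(-67/98) = 31/98
totals (row 1 + row 2): sun 67/98 + (-67/98) = 0, ring 67/98 + 31/98 = 1, arm 67/98 + 0 = 67/98
asked cell (total, arm) = 67/98

row1: w_G1=67/98 w_G3=67/98 w_R=67/98
row2: w_G1=-67/98 w_G3=31/98 w_R=0
total: w_G1=0 w_G3=1 w_R=67/98
asked value: 67/98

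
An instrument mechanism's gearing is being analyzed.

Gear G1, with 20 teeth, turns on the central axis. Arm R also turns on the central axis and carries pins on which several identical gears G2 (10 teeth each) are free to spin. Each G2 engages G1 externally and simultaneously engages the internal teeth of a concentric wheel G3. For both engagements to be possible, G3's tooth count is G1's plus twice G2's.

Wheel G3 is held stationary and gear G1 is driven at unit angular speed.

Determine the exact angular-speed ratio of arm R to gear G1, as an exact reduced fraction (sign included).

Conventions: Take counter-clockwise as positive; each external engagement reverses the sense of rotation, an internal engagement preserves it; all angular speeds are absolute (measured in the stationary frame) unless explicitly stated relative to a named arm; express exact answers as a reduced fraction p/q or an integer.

class = planetary set [G3 = 20+2·10 = 40; Willis about the carrier]
ring teeth: 20 + 2·10 = 40
20(ω_sun−ω_arm) = −40(ω_ring−ω_arm),  ω_ring = 0, ω_sun = 1
20(1−ω_arm) = −40(0−ω_arm)  ⇒  60·ω_arm = 20  ⇒  ω_arm = 1/3
ω_out/ω_in = 1/3

1/3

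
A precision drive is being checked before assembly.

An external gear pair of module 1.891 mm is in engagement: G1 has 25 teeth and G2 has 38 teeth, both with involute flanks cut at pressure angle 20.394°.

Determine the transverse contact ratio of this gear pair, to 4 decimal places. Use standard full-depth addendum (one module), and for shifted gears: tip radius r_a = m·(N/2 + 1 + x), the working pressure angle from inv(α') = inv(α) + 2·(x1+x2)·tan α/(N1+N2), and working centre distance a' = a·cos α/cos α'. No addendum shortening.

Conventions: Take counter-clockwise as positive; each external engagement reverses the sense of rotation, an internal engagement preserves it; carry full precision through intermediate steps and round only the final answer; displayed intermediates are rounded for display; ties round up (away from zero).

single-mesh involute tooth geometry (25T engaging 38T at module 1.891)
base radii: r_b1 = 22.155866, r_b2 = 33.676916
tip radii: r_a1 = 25.528500, r_a2 = 37.820000
no profile shift: α' = α, a' = a
action lengths: √(r_a1²−r_b1²) = 12.681559, √(r_a2²−r_b2²) = 17.210977
base pitch p_b = π·m·cos α = 5.568376
CR = (12.681559 + 17.210977 − 59.566500·sin 20.39400°)/5.568376 = 1.640544
contact ratio ≈ 1.6405

1.6405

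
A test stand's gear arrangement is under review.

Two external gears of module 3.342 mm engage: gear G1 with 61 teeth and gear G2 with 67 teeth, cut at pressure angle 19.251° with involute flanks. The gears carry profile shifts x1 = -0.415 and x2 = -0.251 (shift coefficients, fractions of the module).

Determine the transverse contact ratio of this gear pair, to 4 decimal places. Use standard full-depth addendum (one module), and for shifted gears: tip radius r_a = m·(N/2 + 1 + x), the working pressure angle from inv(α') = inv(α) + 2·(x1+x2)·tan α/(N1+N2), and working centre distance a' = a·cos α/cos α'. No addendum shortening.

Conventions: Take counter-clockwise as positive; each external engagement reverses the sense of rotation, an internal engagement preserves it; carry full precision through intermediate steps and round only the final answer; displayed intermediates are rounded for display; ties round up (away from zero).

single-mesh involute tooth geometry (61T engaging 67T at module 3.342)
base radii: r_b1 = 96.231351, r_b2 = 105.696730
tip radii: r_a1 = 103.886070, r_a2 = 114.460158
inv(α') = inv(19.251°) + 2·(-0.415-0.251)·tan α/(61+67) = 0.00960765  ⇒  α' = 17.34964°
a' = a·cos α / cos α' = 213.8880·cos 19.251°/cos 17.34964° = 211.553152
action lengths: √(r_a1²−r_b1²) = 39.138760, √(r_a2²−r_b2²) = 43.924128
base pitch p_b = π·m·cos α = 9.912122
CR = (39.138760 + 43.924128 − 211.553152·sin 17.34964°)/9.912122 = 2.015446
contact ratio ≈ 2.0154

2.0154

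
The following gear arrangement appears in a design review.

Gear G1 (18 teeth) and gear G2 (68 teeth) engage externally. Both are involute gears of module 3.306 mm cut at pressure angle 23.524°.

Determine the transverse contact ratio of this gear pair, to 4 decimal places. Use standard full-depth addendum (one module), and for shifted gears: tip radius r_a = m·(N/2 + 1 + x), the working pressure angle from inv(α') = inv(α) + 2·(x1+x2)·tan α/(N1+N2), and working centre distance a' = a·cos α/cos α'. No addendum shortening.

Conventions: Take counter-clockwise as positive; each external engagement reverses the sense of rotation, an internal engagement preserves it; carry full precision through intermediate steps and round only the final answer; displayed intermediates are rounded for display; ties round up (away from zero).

1.5263

topology: single-mesh involute geometry — m = 3.306, 18T/68T pair
base radii: r_b1 = 27.281233, r_b2 = 103.062437
tip radii: r_a1 = 33.060000, r_a2 = 115.710000
no profile shift: α' = α, a' = a
action lengths: √(r_a1²−r_b1²) = 18.673455, √(r_a2²−r_b2²) = 52.601694
base pitch p_b = π·m·cos α = 9.522947
CR = (18.673455 + 52.601694 − 142.158000·sin 23.52400°)/9.522947 = 1.526332
contact ratio ≈ 1.5263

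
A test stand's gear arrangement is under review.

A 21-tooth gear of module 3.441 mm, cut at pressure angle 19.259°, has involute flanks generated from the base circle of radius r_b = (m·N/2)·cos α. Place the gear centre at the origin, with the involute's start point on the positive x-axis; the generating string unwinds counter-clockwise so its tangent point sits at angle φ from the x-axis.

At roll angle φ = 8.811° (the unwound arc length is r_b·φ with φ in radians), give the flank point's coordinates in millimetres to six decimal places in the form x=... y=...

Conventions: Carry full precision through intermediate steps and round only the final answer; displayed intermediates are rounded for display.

topology: single-mesh involute geometry — m = 3.441, N = 21
pitch radius r_p = m·N/2 = 3.441·21/2 = 36.130500
base radius r_b = r_p·cos α = 36.130500·cos 19.259° = 34.108537
roll angle φ = 8.811° = 0.15378096 rad
x = r_b·(cos φ + φ·sin φ) = 34.509465
y = r_b·(sin φ − φ·cos φ) = 0.041250

x=34.509465 y=0.041250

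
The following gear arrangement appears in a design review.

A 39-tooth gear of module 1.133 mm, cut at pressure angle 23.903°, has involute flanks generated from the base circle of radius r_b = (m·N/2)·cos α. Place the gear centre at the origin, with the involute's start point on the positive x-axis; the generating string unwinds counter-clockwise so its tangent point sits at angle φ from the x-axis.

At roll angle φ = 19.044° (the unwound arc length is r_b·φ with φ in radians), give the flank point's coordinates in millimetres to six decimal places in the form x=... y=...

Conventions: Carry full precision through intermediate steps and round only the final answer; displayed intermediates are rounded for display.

x=21.283712 y=0.244513

single-mesh involute tooth geometry (39T wheel at module 1.133)
pitch radius r_p = m·N/2 = 1.133·39/2 = 22.093500
base radius r_b = r_p·cos α = 22.093500·cos 23.903° = 20.198601
roll angle φ = 19.044° = 0.33238050 rad
x = r_b·(cos φ + φ·sin φ) = 21.283712
y = r_b·(sin φ − φ·cos φ) = 0.244513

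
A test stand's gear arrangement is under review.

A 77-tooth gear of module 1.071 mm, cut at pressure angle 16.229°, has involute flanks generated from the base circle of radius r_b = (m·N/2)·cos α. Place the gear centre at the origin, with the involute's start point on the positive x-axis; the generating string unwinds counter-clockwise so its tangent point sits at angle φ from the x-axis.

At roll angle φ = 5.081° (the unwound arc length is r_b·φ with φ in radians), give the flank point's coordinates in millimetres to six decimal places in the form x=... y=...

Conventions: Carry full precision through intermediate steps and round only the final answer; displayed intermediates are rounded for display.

recognized (one wheel, involute flank): single-mesh tooth geometry, m = 1.071, N = 77
pitch radius r_p = m·N/2 = 1.071·77/2 = 41.233500
base radius r_b = r_p·cos α = 41.233500·cos 16.229° = 39.590442
roll angle φ = 5.081° = 0.08868018 rad
x = r_b·(cos φ + φ·sin φ) = 39.745809
y = r_b·(sin φ − φ·cos φ) = 0.009196

x=39.745809 y=0.009196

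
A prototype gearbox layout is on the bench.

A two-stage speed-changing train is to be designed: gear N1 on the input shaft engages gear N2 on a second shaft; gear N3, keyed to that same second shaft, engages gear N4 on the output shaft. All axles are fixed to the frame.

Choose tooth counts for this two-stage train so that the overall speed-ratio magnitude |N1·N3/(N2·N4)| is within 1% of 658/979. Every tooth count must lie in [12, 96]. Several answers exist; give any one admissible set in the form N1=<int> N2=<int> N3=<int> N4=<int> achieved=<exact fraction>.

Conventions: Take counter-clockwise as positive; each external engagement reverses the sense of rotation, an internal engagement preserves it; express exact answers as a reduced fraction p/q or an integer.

N1=14 N2=22 N3=94 N4=89 achieved=658/979

topology: fixed-axis compound train — 2 stages, target 658/979
target = 658/979 in lowest terms: an exact hit needs N1·N3 = k·658 and N2·N4 = k·979 for one integer k, every count in [12, 96]; additionally prefer no 1:1 stage (N1 ≠ N2, N3 ≠ N4)
k = 1: no 1:1-free in-range split of k·658 and k·979 into factor pairs; take k = 2
k = 2: N1·N3 = 1316 = 14·94, N2·N4 = 1958 = 22·89
achieved = 14·94/(22·89) = 658/979; |achieved − target| = 0 ≤ 329/48950 ✓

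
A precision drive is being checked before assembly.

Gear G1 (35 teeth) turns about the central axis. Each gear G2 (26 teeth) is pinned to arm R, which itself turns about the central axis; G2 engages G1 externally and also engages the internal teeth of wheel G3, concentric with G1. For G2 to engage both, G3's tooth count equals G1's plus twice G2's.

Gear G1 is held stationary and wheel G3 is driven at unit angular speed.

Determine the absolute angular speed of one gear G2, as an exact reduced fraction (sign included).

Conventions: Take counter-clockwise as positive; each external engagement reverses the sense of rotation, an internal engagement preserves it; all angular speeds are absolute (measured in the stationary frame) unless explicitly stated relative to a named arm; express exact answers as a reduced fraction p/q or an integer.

87/52

topology: planetary set — G1 35T / G2 26T / G3 87T, arm = carrier (Willis)
ring teeth: 35 + 2·26 = 87
35(ω_sun−ω_arm) = −87(ω_ring−ω_arm),  ω_sun = 0, ω_ring = 1
35(0−ω_arm) = −87(1−ω_arm)  ⇒  122·ω_arm = 87  ⇒  ω_arm = 87/122
sun–planet mesh: 35·(0−87/122) = −26·(ω_p−ω_arm)  ⇒  ω_p−ω_arm = 3045/3172
ω_p = 87/122 + 3045/3172 = 87/52
exact speed ratio = 87/52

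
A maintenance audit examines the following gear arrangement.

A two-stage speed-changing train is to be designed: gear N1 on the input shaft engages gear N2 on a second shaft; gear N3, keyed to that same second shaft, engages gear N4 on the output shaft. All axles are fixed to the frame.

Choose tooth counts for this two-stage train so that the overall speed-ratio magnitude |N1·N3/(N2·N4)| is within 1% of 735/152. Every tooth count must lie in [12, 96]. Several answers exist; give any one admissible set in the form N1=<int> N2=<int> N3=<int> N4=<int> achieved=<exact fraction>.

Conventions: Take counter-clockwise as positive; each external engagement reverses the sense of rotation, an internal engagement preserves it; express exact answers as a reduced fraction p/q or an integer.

2-stage fixed-axis compound train for ratio 735/152
target = 735/152 in lowest terms: an exact hit needs N1·N3 = k·735 and N2·N4 = k·152 for one integer k, every count in [12, 96]; additionally prefer no 1:1 stage (N1 ≠ N2, N3 ≠ N4)
k = 1: no 1:1-free in-range split of k·735 and k·152 into factor pairs; take k = 2
k = 2: N1·N3 = 1470 = 21·70, N2·N4 = 304 = 16·19
achieved = 21·70/(16·19) = 735/152; |achieved − target| = 0 ≤ 147/3040 ✓

N1=21 N2=16 N3=70 N4=19 achieved=735/152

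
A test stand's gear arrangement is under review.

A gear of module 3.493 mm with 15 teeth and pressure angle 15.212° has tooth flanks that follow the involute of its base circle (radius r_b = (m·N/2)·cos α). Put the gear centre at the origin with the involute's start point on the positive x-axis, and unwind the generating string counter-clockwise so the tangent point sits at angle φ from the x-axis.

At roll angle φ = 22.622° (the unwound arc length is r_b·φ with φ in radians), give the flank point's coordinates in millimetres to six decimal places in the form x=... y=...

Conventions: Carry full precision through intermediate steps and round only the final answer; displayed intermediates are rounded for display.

topology: single-mesh involute geometry — m = 3.493, N = 15
pitch radius r_p = m·N/2 = 3.493·15/2 = 26.197500
base radius r_b = r_p·cos α = 26.197500·cos 15.212° = 25.279580
roll angle φ = 22.622° = 0.39482838 rad
x = r_b·(cos φ + φ·sin φ) = 27.173861
y = r_b·(sin φ − φ·cos φ) = 0.510609

x=27.173861 y=0.510609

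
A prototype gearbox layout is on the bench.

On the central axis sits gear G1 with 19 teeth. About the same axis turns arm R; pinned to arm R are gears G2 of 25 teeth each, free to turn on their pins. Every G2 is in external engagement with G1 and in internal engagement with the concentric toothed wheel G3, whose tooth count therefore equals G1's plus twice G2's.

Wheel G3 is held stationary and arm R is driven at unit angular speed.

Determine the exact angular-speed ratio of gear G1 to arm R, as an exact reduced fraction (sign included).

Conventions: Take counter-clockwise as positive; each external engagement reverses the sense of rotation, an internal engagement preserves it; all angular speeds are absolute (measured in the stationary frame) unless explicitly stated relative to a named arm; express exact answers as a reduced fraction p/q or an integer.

88/19

planetary set (19T centre, 25T on arm, 69T internal) — Willis relation
ring teeth: 19 + 2·25 = 69
19(ω_sun−ω_arm) = −69(ω_ring−ω_arm),  ω_ring = 0, ω_arm = 1
ω_sun = 1 − (69/19)(0−1) = 88/19
ω_out/ω_in = 88/19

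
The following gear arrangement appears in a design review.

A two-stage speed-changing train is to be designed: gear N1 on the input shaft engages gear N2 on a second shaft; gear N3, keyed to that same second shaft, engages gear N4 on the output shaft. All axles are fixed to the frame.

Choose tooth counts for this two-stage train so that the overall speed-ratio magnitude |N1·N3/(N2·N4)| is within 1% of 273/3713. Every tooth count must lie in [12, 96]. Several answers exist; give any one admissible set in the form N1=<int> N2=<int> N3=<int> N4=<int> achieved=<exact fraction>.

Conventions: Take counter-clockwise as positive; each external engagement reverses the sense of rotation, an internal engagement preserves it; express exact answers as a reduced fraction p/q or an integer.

N1=13 N2=47 N3=21 N4=79 achieved=273/3713

2-stage fixed-axis compound train for ratio 273/3713
target = 273/3713 in lowest terms: an exact hit needs N1·N3 = k·273 and N2·N4 = k·3713 for one integer k, every count in [12, 96]; additionally prefer no 1:1 stage (N1 ≠ N2, N3 ≠ N4)
k = 1: N1·N3 = 273 = 13·21, N2·N4 = 3713 = 47·79
achieved = 13·21/(47·79) = 273/3713; |achieved − target| = 0 ≤ 273/371300 ✓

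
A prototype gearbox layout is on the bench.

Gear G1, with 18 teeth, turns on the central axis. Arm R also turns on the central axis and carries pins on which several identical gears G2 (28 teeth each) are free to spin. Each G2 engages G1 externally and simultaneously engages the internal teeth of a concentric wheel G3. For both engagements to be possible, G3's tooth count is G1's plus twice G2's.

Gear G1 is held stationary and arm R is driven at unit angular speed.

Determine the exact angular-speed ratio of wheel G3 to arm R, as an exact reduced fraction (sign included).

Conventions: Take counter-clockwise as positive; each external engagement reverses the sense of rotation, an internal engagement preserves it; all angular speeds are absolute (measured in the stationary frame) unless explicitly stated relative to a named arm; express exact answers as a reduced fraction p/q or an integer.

class = planetary set [G3 = 18+2·28 = 74; Willis about the carrier]
ring teeth: 18 + 2·28 = 74
18(ω_sun−ω_arm) = −74(ω_ring−ω_arm),  ω_sun = 0, ω_arm = 1
ω_ring = 1 − (18/74)(0−1) = 46/37
ω_out/ω_in = 46/37

46/37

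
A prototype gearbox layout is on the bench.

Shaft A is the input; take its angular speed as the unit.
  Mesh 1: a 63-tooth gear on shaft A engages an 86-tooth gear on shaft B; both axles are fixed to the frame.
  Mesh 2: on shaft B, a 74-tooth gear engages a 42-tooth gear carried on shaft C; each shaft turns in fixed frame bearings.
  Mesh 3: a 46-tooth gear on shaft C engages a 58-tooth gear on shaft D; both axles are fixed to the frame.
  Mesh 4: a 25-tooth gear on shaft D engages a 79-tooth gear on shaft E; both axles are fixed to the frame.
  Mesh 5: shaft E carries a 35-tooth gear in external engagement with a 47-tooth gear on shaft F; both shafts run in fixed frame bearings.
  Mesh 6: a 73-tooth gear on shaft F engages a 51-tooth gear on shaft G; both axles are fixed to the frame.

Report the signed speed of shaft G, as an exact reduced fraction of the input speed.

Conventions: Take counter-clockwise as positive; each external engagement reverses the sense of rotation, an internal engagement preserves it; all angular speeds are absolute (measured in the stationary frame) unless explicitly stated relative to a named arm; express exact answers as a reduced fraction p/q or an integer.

6-mesh fixed-axis compound train (all bearings frame-fixed)
mesh 1 [63T→86T]: |ω|/ω_in = 1×63/86 = 63/86, sense flips to −
mesh 2 [74T→42T]: |ω|/ω_in = (63/86)×74/42 = 111/86, sense flips to +
mesh 3 [46T→58T]: |ω|/ω_in = (111/86)×46/58 = 2553/2494, sense flips to −
mesh 4 [25T→79T]: |ω|/ω_in = (2553/2494)×25/79 = 63825/197026, sense flips to +
mesh 5 [35T→47T]: |ω|/ω_in = (63825/197026)×35/47 = 2233875/9260222, sense flips to −
mesh 6 [73T→51T]: |ω|/ω_in = (2233875/9260222)×73/51 = 54357625/157423774, sense flips to +
signed output speed (× input speed) = 54357625/157423774

54357625/157423774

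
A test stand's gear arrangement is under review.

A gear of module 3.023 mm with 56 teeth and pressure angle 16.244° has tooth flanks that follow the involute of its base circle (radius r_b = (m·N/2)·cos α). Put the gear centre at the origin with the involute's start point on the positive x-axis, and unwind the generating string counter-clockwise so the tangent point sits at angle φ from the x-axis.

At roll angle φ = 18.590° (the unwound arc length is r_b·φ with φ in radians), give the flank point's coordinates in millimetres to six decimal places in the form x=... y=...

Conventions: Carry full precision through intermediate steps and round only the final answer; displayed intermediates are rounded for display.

class = single-mesh tooth geometry [base-circle involute, m = 3.023, 56T]
pitch radius r_p = m·N/2 = 3.023·56/2 = 84.644000
base radius r_b = r_p·cos α = 84.644000·cos 16.244° = 81.264940
roll angle φ = 18.590° = 0.32445671 rad
x = r_b·(cos φ + φ·sin φ) = 85.430490
y = r_b·(sin φ − φ·cos φ) = 0.915532

x=85.430490 y=0.915532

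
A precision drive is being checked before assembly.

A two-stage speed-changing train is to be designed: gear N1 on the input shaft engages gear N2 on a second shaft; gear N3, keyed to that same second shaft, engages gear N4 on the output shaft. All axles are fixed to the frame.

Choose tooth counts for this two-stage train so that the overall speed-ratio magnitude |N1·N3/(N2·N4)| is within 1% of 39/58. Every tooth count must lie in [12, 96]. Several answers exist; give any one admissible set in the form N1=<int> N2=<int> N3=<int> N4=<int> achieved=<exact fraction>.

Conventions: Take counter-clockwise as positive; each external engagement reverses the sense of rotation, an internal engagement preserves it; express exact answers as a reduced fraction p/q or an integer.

N1=13 N2=12 N3=18 N4=29 achieved=39/58

design class (target 39/58): fixed-axis compound train
target = 39/58 in lowest terms: an exact hit needs N1·N3 = k·39 and N2·N4 = k·58 for one integer k, every count in [12, 96]; additionally prefer no 1:1 stage (N1 ≠ N2, N3 ≠ N4)
k = 1…5: no 1:1-free in-range split of k·39 and k·58 into factor pairs; take k = 6
k = 6: N1·N3 = 234 = 13·18, N2·N4 = 348 = 12·29
achieved = 13·18/(12·29) = 39/58; |achieved − target| = 0 ≤ 39/5800 ✓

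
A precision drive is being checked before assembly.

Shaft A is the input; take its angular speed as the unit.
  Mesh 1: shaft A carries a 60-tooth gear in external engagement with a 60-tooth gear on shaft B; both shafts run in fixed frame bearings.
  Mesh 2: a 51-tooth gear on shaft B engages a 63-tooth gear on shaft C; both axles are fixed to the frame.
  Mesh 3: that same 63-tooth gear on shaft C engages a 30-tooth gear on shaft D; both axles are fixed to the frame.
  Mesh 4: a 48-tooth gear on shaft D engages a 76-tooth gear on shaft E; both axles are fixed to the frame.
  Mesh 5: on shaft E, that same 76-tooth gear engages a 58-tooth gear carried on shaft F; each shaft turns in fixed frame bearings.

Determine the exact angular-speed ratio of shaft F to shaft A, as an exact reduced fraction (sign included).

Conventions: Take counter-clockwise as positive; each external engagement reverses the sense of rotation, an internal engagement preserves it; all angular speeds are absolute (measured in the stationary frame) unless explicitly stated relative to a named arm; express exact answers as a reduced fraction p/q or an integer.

class = fixed-axis compound train [5 meshes; 5 ratios multiply, 5 sense flips]
mesh 1 [60T→60T]: running ratio 1, sense −
mesh 2 [51T→63T]: running ratio 17/21, sense +
mesh 3 [63T→30T]: running ratio 17/10, sense −
mesh 4 [48T→76T]: running ratio 102/95, sense +
mesh 5 [76T→58T]: running ratio 204/145, sense −
ω_out/ω_in = -204/145

-204/145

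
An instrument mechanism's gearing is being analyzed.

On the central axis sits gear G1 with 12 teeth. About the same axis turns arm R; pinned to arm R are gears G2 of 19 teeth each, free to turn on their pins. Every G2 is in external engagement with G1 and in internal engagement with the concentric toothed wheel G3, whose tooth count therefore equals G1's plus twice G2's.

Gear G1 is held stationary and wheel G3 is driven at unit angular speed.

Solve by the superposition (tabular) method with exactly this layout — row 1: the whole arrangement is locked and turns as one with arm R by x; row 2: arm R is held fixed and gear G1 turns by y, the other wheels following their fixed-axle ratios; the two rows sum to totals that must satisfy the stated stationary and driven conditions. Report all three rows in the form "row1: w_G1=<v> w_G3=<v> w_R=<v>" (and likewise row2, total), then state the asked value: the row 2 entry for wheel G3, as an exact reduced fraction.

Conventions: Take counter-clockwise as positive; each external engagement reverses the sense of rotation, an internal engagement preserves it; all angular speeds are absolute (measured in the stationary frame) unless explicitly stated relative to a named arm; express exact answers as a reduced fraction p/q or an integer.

row1: w_G1=25/31 w_G3=25/31 w_R=25/31
row2: w_G1=-25/31 w_G3=6/31 w_R=0
total: w_G1=0 w_G3=1 w_R=25/31
asked value: 6/31

class = planetary set [G3 = 12+2·19 = 50; Willis about the carrier]
row 1 — lock + rotate with arm: ω_sun = ω_ring = ω_arm = x
row 2 (arm held, sun turns y): ω_ring = −(12/50)·y, ω_arm = 0
boundary: total ω_sun = x + y = 0 and total ω_ring = x − (12/50)·y = 1  ⇒  y = -25/31, x = 25/31
row 2 ring = −(12/50)·(-25/31) = 6/31
totals (row 1 + row 2): sun 25/31 + (-25/31) = 0, ring 25/31 + 6/31 = 1, arm 25/31 + 0 = 25/31
asked cell (row2, ring) = 6/31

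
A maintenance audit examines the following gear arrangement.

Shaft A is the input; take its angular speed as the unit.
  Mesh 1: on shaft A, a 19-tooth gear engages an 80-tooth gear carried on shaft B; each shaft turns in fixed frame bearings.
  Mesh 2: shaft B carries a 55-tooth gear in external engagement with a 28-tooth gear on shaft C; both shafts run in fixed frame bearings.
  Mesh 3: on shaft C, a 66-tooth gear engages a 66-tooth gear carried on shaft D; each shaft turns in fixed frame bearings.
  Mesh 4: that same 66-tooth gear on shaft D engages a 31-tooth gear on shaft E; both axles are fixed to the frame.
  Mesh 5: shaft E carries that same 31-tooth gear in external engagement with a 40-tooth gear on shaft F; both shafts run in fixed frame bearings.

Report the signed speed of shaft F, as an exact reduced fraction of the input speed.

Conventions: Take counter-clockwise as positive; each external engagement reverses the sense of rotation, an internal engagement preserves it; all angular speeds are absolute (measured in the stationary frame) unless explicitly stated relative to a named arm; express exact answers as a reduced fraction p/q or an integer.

5-mesh fixed-axis compound train (all bearings frame-fixed)
mesh 1 [19T→80T]: |ω|/ω_in = 1×19/80 = 19/80, sense flips to −
mesh 2 [55T→28T]: |ω|/ω_in = (19/80)×55/28 = 209/448, sense flips to +
mesh 3 [66T→66T]: |ω|/ω_in = (209/448)×66/66 = 209/448, sense flips to −
mesh 4 [66T→31T]: |ω|/ω_in = (209/448)×66/31 = 6897/6944, sense flips to +
mesh 5 [31T→40T]: |ω|/ω_in = (6897/6944)×31/40 = 6897/8960, sense flips to −
signed output speed (× input speed) = -6897/8960

-6897/8960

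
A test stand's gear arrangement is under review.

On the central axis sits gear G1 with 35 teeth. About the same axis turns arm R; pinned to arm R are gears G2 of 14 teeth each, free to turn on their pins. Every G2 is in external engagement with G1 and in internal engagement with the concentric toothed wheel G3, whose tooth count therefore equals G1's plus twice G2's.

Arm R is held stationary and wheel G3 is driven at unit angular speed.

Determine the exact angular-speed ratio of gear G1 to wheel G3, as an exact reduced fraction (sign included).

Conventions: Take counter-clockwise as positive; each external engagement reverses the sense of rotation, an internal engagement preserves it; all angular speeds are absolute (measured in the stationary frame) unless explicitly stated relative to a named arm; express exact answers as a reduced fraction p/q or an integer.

recognized (axles ride arm R): planetary set, 35/14/63 teeth
ring teeth: 35 + 2·14 = 63
35(ω_sun−ω_arm) = −63(ω_ring−ω_arm),  ω_arm = 0, ω_ring = 1
ω_sun = 0 − (63/35)(1−0) = -9/5
ω_out/ω_in = -9/5

-9/5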